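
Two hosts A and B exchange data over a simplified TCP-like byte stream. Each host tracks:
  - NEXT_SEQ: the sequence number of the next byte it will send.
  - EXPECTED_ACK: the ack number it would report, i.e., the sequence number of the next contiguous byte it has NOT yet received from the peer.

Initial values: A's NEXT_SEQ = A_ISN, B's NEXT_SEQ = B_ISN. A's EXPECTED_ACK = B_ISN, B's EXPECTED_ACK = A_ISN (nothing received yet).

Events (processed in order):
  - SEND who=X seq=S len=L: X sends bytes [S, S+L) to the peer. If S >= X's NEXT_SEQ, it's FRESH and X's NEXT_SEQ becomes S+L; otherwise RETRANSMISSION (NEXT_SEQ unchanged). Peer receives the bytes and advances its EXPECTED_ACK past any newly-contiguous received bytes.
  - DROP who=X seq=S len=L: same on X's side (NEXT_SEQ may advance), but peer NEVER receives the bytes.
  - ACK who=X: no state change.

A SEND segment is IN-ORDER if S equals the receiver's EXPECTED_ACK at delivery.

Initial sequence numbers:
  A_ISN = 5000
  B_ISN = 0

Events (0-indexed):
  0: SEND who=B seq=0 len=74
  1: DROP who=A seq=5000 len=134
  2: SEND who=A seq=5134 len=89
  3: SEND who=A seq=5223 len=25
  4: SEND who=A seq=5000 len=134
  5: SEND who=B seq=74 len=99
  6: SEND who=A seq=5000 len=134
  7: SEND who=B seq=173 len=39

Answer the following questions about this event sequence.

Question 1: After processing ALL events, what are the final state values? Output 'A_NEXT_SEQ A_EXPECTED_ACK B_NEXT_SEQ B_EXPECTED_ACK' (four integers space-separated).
After event 0: A_seq=5000 A_ack=74 B_seq=74 B_ack=5000
After event 1: A_seq=5134 A_ack=74 B_seq=74 B_ack=5000
After event 2: A_seq=5223 A_ack=74 B_seq=74 B_ack=5000
After event 3: A_seq=5248 A_ack=74 B_seq=74 B_ack=5000
After event 4: A_seq=5248 A_ack=74 B_seq=74 B_ack=5248
After event 5: A_seq=5248 A_ack=173 B_seq=173 B_ack=5248
After event 6: A_seq=5248 A_ack=173 B_seq=173 B_ack=5248
After event 7: A_seq=5248 A_ack=212 B_seq=212 B_ack=5248

Answer: 5248 212 212 5248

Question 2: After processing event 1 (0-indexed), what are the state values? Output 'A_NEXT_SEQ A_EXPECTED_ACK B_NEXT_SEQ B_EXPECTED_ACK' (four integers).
After event 0: A_seq=5000 A_ack=74 B_seq=74 B_ack=5000
After event 1: A_seq=5134 A_ack=74 B_seq=74 B_ack=5000

5134 74 74 5000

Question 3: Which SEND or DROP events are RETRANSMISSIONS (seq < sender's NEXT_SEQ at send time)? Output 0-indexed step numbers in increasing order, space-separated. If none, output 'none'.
Step 0: SEND seq=0 -> fresh
Step 1: DROP seq=5000 -> fresh
Step 2: SEND seq=5134 -> fresh
Step 3: SEND seq=5223 -> fresh
Step 4: SEND seq=5000 -> retransmit
Step 5: SEND seq=74 -> fresh
Step 6: SEND seq=5000 -> retransmit
Step 7: SEND seq=173 -> fresh

Answer: 4 6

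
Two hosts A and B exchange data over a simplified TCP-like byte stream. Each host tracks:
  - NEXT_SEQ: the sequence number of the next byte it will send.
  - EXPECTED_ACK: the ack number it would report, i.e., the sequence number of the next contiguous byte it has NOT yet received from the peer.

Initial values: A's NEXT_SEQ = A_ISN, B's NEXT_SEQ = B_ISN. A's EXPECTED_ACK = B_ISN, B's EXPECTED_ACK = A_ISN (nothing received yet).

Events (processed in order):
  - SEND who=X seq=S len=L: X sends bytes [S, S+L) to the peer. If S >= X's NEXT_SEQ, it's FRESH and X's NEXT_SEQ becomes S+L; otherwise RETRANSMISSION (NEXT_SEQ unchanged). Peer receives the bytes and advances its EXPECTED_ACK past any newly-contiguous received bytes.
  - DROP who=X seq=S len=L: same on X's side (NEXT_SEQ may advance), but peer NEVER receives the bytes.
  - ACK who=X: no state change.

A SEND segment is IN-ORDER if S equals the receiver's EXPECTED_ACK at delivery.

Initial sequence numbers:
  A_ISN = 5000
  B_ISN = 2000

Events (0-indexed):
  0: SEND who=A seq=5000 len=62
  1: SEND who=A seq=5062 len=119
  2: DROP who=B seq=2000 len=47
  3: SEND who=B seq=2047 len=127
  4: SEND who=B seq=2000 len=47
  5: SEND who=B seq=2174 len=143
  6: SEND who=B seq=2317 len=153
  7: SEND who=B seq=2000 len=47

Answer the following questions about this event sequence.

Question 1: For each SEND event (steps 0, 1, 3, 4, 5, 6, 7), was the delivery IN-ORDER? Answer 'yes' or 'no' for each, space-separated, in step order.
Step 0: SEND seq=5000 -> in-order
Step 1: SEND seq=5062 -> in-order
Step 3: SEND seq=2047 -> out-of-order
Step 4: SEND seq=2000 -> in-order
Step 5: SEND seq=2174 -> in-order
Step 6: SEND seq=2317 -> in-order
Step 7: SEND seq=2000 -> out-of-order

Answer: yes yes no yes yes yes no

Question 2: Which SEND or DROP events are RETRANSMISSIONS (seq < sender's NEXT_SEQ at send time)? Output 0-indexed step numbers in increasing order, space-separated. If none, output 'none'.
Step 0: SEND seq=5000 -> fresh
Step 1: SEND seq=5062 -> fresh
Step 2: DROP seq=2000 -> fresh
Step 3: SEND seq=2047 -> fresh
Step 4: SEND seq=2000 -> retransmit
Step 5: SEND seq=2174 -> fresh
Step 6: SEND seq=2317 -> fresh
Step 7: SEND seq=2000 -> retransmit

Answer: 4 7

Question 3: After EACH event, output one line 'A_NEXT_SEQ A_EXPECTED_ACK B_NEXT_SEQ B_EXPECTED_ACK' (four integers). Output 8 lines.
5062 2000 2000 5062
5181 2000 2000 5181
5181 2000 2047 5181
5181 2000 2174 5181
5181 2174 2174 5181
5181 2317 2317 5181
5181 2470 2470 5181
5181 2470 2470 5181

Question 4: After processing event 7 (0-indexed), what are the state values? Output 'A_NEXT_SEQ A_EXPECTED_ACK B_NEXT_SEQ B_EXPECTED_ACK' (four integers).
After event 0: A_seq=5062 A_ack=2000 B_seq=2000 B_ack=5062
After event 1: A_seq=5181 A_ack=2000 B_seq=2000 B_ack=5181
After event 2: A_seq=5181 A_ack=2000 B_seq=2047 B_ack=5181
After event 3: A_seq=5181 A_ack=2000 B_seq=2174 B_ack=5181
After event 4: A_seq=5181 A_ack=2174 B_seq=2174 B_ack=5181
After event 5: A_seq=5181 A_ack=2317 B_seq=2317 B_ack=5181
After event 6: A_seq=5181 A_ack=2470 B_seq=2470 B_ack=5181
After event 7: A_seq=5181 A_ack=2470 B_seq=2470 B_ack=5181

5181 2470 2470 5181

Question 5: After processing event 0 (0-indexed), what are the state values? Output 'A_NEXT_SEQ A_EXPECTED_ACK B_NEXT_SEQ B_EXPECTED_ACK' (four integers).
After event 0: A_seq=5062 A_ack=2000 B_seq=2000 B_ack=5062

5062 2000 2000 5062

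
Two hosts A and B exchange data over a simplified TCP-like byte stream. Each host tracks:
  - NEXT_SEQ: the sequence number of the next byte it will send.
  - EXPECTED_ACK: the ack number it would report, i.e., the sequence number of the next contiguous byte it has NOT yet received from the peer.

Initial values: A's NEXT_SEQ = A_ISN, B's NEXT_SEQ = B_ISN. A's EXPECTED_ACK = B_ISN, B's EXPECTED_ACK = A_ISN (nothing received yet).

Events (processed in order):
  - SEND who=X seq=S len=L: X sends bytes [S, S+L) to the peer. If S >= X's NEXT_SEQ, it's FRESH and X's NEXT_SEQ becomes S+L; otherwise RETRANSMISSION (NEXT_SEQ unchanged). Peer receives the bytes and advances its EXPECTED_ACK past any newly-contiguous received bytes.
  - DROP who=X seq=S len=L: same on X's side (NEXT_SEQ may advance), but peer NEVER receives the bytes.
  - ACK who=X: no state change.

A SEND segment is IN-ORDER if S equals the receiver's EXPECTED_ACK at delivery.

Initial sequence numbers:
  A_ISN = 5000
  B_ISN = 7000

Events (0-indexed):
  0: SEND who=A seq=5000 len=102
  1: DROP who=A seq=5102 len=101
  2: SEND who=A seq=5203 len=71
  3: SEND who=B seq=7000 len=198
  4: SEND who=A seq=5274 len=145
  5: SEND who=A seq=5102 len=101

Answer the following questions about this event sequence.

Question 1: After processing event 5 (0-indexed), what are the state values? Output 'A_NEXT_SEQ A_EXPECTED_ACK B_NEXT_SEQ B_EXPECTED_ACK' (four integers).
After event 0: A_seq=5102 A_ack=7000 B_seq=7000 B_ack=5102
After event 1: A_seq=5203 A_ack=7000 B_seq=7000 B_ack=5102
After event 2: A_seq=5274 A_ack=7000 B_seq=7000 B_ack=5102
After event 3: A_seq=5274 A_ack=7198 B_seq=7198 B_ack=5102
After event 4: A_seq=5419 A_ack=7198 B_seq=7198 B_ack=5102
After event 5: A_seq=5419 A_ack=7198 B_seq=7198 B_ack=5419

5419 7198 7198 5419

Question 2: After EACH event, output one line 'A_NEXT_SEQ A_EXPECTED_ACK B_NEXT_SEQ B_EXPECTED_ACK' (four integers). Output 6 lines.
5102 7000 7000 5102
5203 7000 7000 5102
5274 7000 7000 5102
5274 7198 7198 5102
5419 7198 7198 5102
5419 7198 7198 5419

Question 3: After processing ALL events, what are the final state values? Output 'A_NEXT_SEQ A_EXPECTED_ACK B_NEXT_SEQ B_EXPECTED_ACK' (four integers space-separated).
After event 0: A_seq=5102 A_ack=7000 B_seq=7000 B_ack=5102
After event 1: A_seq=5203 A_ack=7000 B_seq=7000 B_ack=5102
After event 2: A_seq=5274 A_ack=7000 B_seq=7000 B_ack=5102
After event 3: A_seq=5274 A_ack=7198 B_seq=7198 B_ack=5102
After event 4: A_seq=5419 A_ack=7198 B_seq=7198 B_ack=5102
After event 5: A_seq=5419 A_ack=7198 B_seq=7198 B_ack=5419

Answer: 5419 7198 7198 5419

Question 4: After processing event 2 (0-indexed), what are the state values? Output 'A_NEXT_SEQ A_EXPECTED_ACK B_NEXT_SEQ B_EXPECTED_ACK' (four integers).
After event 0: A_seq=5102 A_ack=7000 B_seq=7000 B_ack=5102
After event 1: A_seq=5203 A_ack=7000 B_seq=7000 B_ack=5102
After event 2: A_seq=5274 A_ack=7000 B_seq=7000 B_ack=5102

5274 7000 7000 5102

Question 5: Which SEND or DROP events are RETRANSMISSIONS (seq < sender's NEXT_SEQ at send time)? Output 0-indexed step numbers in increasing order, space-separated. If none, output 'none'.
Answer: 5

Derivation:
Step 0: SEND seq=5000 -> fresh
Step 1: DROP seq=5102 -> fresh
Step 2: SEND seq=5203 -> fresh
Step 3: SEND seq=7000 -> fresh
Step 4: SEND seq=5274 -> fresh
Step 5: SEND seq=5102 -> retransmit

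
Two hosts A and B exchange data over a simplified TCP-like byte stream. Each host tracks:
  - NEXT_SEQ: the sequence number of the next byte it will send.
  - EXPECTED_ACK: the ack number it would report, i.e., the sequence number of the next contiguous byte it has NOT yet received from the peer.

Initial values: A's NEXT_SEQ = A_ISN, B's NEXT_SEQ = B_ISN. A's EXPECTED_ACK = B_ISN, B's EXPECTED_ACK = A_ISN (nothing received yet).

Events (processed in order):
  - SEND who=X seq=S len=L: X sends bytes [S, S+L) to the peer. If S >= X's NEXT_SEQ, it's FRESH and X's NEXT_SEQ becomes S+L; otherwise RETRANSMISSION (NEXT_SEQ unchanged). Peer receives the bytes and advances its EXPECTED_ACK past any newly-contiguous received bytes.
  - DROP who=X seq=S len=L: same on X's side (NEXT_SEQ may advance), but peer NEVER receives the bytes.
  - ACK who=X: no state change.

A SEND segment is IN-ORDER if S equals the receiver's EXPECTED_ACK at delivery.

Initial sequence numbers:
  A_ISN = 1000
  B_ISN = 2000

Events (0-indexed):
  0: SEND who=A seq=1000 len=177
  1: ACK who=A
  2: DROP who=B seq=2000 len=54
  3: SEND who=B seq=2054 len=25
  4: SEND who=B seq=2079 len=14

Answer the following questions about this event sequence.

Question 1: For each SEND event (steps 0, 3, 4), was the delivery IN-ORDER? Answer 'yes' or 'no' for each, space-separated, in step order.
Answer: yes no no

Derivation:
Step 0: SEND seq=1000 -> in-order
Step 3: SEND seq=2054 -> out-of-order
Step 4: SEND seq=2079 -> out-of-order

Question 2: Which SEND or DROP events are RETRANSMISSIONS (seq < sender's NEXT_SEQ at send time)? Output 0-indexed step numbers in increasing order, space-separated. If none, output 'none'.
Step 0: SEND seq=1000 -> fresh
Step 2: DROP seq=2000 -> fresh
Step 3: SEND seq=2054 -> fresh
Step 4: SEND seq=2079 -> fresh

Answer: none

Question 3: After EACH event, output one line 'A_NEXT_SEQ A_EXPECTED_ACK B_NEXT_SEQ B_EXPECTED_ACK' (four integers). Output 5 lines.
1177 2000 2000 1177
1177 2000 2000 1177
1177 2000 2054 1177
1177 2000 2079 1177
1177 2000 2093 1177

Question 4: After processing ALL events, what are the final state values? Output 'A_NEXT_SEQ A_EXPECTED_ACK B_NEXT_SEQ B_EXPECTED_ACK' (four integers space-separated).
Answer: 1177 2000 2093 1177

Derivation:
After event 0: A_seq=1177 A_ack=2000 B_seq=2000 B_ack=1177
After event 1: A_seq=1177 A_ack=2000 B_seq=2000 B_ack=1177
After event 2: A_seq=1177 A_ack=2000 B_seq=2054 B_ack=1177
After event 3: A_seq=1177 A_ack=2000 B_seq=2079 B_ack=1177
After event 4: A_seq=1177 A_ack=2000 B_seq=2093 B_ack=1177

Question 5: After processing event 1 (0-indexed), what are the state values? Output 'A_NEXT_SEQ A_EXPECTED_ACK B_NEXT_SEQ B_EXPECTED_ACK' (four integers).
After event 0: A_seq=1177 A_ack=2000 B_seq=2000 B_ack=1177
After event 1: A_seq=1177 A_ack=2000 B_seq=2000 B_ack=1177

1177 2000 2000 1177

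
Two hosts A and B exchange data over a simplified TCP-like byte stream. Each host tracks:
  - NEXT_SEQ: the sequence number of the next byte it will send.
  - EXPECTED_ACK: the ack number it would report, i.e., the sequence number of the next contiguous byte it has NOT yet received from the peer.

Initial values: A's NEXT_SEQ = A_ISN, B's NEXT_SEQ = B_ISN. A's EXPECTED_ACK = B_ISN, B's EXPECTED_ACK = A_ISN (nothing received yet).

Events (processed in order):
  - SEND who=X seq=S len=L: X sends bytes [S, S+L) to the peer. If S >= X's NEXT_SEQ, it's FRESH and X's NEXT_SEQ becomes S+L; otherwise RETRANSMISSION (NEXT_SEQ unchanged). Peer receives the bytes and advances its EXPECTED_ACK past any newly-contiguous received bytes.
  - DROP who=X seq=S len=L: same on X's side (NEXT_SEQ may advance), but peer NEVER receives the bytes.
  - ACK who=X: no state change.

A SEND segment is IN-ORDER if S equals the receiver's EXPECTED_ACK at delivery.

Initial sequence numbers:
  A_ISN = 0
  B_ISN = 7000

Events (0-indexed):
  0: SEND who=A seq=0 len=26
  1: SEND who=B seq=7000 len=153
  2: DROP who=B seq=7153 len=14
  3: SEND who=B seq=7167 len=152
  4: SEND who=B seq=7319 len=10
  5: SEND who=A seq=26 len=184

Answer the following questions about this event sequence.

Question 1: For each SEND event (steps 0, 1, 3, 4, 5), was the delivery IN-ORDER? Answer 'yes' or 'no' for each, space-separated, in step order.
Step 0: SEND seq=0 -> in-order
Step 1: SEND seq=7000 -> in-order
Step 3: SEND seq=7167 -> out-of-order
Step 4: SEND seq=7319 -> out-of-order
Step 5: SEND seq=26 -> in-order

Answer: yes yes no no yes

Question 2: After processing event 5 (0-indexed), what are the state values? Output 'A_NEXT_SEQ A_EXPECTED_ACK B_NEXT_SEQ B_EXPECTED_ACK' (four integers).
After event 0: A_seq=26 A_ack=7000 B_seq=7000 B_ack=26
After event 1: A_seq=26 A_ack=7153 B_seq=7153 B_ack=26
After event 2: A_seq=26 A_ack=7153 B_seq=7167 B_ack=26
After event 3: A_seq=26 A_ack=7153 B_seq=7319 B_ack=26
After event 4: A_seq=26 A_ack=7153 B_seq=7329 B_ack=26
After event 5: A_seq=210 A_ack=7153 B_seq=7329 B_ack=210

210 7153 7329 210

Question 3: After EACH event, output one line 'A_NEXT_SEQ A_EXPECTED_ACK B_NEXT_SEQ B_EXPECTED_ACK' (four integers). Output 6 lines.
26 7000 7000 26
26 7153 7153 26
26 7153 7167 26
26 7153 7319 26
26 7153 7329 26
210 7153 7329 210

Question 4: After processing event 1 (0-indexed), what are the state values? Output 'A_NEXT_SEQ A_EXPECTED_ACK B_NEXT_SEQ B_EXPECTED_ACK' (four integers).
After event 0: A_seq=26 A_ack=7000 B_seq=7000 B_ack=26
After event 1: A_seq=26 A_ack=7153 B_seq=7153 B_ack=26

26 7153 7153 26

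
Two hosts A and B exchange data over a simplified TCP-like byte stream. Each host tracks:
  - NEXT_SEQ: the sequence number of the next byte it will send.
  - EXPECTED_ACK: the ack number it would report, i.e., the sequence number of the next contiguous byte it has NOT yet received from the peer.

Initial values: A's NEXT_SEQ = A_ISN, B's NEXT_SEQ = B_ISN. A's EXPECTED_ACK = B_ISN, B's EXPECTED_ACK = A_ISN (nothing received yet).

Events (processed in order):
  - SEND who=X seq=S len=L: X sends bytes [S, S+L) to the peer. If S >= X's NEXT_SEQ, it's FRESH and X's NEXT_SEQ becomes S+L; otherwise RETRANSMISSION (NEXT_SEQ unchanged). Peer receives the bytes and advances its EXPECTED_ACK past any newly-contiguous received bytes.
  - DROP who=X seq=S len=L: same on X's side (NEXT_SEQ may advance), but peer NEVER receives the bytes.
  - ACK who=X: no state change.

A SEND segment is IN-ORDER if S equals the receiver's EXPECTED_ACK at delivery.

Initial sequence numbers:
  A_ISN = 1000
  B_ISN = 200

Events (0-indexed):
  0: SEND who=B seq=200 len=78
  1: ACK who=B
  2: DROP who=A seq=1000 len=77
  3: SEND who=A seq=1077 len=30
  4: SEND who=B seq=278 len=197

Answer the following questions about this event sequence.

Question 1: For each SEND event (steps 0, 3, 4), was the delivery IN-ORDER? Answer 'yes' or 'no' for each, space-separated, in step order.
Step 0: SEND seq=200 -> in-order
Step 3: SEND seq=1077 -> out-of-order
Step 4: SEND seq=278 -> in-order

Answer: yes no yes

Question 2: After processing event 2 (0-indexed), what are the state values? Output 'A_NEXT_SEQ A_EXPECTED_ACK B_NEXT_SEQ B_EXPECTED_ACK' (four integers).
After event 0: A_seq=1000 A_ack=278 B_seq=278 B_ack=1000
After event 1: A_seq=1000 A_ack=278 B_seq=278 B_ack=1000
After event 2: A_seq=1077 A_ack=278 B_seq=278 B_ack=1000

1077 278 278 1000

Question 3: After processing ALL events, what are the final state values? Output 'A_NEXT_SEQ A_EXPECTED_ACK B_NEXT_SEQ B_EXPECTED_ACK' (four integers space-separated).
Answer: 1107 475 475 1000

Derivation:
After event 0: A_seq=1000 A_ack=278 B_seq=278 B_ack=1000
After event 1: A_seq=1000 A_ack=278 B_seq=278 B_ack=1000
After event 2: A_seq=1077 A_ack=278 B_seq=278 B_ack=1000
After event 3: A_seq=1107 A_ack=278 B_seq=278 B_ack=1000
After event 4: A_seq=1107 A_ack=475 B_seq=475 B_ack=1000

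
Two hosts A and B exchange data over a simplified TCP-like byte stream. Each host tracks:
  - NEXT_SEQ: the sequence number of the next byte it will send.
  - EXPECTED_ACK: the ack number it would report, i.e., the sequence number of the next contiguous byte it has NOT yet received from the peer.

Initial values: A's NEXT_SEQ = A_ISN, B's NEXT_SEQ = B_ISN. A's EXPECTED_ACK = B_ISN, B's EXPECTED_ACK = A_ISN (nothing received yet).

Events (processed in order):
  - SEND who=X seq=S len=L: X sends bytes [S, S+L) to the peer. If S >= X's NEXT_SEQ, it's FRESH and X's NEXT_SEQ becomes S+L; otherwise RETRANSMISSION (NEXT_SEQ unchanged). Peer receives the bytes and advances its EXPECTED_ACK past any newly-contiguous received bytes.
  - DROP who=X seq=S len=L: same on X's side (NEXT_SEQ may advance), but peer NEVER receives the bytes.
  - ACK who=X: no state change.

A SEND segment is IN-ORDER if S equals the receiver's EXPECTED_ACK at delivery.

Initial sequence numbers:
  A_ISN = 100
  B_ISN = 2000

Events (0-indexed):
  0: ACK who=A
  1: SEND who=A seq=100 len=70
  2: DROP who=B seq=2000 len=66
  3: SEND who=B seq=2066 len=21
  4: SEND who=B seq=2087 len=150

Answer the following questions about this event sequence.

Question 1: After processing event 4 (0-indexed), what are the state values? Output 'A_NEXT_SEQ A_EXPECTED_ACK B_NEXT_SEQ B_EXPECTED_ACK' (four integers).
After event 0: A_seq=100 A_ack=2000 B_seq=2000 B_ack=100
After event 1: A_seq=170 A_ack=2000 B_seq=2000 B_ack=170
After event 2: A_seq=170 A_ack=2000 B_seq=2066 B_ack=170
After event 3: A_seq=170 A_ack=2000 B_seq=2087 B_ack=170
After event 4: A_seq=170 A_ack=2000 B_seq=2237 B_ack=170

170 2000 2237 170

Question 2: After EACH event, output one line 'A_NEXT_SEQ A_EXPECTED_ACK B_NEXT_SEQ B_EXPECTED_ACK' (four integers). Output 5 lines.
100 2000 2000 100
170 2000 2000 170
170 2000 2066 170
170 2000 2087 170
170 2000 2237 170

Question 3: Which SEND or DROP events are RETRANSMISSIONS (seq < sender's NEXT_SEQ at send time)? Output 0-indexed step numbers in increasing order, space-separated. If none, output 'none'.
Step 1: SEND seq=100 -> fresh
Step 2: DROP seq=2000 -> fresh
Step 3: SEND seq=2066 -> fresh
Step 4: SEND seq=2087 -> fresh

Answer: none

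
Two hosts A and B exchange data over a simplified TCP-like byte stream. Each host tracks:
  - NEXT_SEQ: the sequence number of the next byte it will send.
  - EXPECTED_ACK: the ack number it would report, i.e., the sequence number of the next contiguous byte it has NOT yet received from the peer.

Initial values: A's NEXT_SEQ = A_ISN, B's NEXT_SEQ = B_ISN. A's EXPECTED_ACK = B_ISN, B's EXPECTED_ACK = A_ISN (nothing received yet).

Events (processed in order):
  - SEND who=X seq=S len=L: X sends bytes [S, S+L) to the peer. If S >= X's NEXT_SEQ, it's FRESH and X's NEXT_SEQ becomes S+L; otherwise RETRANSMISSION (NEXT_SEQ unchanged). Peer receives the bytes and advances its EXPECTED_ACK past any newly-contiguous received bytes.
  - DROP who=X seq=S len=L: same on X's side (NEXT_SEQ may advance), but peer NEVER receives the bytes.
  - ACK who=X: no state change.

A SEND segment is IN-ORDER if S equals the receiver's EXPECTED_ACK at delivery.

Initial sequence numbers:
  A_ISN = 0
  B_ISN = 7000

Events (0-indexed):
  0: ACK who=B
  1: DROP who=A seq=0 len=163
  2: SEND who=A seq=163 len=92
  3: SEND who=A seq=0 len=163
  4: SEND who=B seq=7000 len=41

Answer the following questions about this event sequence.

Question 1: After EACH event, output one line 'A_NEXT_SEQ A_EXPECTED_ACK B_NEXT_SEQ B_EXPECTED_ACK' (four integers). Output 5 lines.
0 7000 7000 0
163 7000 7000 0
255 7000 7000 0
255 7000 7000 255
255 7041 7041 255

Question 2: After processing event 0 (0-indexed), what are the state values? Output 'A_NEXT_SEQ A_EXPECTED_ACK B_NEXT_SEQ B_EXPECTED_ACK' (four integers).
After event 0: A_seq=0 A_ack=7000 B_seq=7000 B_ack=0

0 7000 7000 0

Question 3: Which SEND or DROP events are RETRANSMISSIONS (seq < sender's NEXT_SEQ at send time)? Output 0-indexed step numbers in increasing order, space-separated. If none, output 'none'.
Answer: 3

Derivation:
Step 1: DROP seq=0 -> fresh
Step 2: SEND seq=163 -> fresh
Step 3: SEND seq=0 -> retransmit
Step 4: SEND seq=7000 -> fresh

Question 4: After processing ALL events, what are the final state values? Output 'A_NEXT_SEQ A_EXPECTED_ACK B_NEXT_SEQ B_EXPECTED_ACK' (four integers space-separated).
Answer: 255 7041 7041 255

Derivation:
After event 0: A_seq=0 A_ack=7000 B_seq=7000 B_ack=0
After event 1: A_seq=163 A_ack=7000 B_seq=7000 B_ack=0
After event 2: A_seq=255 A_ack=7000 B_seq=7000 B_ack=0
After event 3: A_seq=255 A_ack=7000 B_seq=7000 B_ack=255
After event 4: A_seq=255 A_ack=7041 B_seq=7041 B_ack=255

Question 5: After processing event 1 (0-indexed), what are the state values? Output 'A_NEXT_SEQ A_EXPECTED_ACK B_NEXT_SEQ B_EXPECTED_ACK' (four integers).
After event 0: A_seq=0 A_ack=7000 B_seq=7000 B_ack=0
After event 1: A_seq=163 A_ack=7000 B_seq=7000 B_ack=0

163 7000 7000 0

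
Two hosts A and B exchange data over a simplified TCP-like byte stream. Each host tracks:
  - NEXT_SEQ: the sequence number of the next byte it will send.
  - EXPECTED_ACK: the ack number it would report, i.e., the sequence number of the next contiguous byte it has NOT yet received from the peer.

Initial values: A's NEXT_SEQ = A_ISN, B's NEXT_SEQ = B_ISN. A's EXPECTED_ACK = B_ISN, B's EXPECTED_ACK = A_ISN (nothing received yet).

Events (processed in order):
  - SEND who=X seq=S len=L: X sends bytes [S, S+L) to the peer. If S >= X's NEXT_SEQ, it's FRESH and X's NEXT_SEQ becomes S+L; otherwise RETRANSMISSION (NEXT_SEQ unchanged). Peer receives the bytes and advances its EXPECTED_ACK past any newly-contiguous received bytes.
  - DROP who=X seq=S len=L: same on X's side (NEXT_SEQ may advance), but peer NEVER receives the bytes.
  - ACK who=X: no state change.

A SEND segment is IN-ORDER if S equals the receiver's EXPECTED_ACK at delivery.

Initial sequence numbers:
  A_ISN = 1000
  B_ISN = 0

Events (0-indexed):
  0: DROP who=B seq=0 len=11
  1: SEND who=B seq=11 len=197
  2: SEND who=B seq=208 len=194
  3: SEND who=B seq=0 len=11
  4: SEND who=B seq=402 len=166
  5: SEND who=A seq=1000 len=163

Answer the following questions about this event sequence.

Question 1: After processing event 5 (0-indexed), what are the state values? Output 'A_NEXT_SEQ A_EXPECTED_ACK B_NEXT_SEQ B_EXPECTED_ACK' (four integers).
After event 0: A_seq=1000 A_ack=0 B_seq=11 B_ack=1000
After event 1: A_seq=1000 A_ack=0 B_seq=208 B_ack=1000
After event 2: A_seq=1000 A_ack=0 B_seq=402 B_ack=1000
After event 3: A_seq=1000 A_ack=402 B_seq=402 B_ack=1000
After event 4: A_seq=1000 A_ack=568 B_seq=568 B_ack=1000
After event 5: A_seq=1163 A_ack=568 B_seq=568 B_ack=1163

1163 568 568 1163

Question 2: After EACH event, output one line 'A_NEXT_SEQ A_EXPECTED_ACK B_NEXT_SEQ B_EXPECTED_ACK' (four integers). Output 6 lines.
1000 0 11 1000
1000 0 208 1000
1000 0 402 1000
1000 402 402 1000
1000 568 568 1000
1163 568 568 1163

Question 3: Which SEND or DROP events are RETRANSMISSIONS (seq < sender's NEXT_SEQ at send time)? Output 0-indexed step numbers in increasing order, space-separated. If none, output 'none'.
Step 0: DROP seq=0 -> fresh
Step 1: SEND seq=11 -> fresh
Step 2: SEND seq=208 -> fresh
Step 3: SEND seq=0 -> retransmit
Step 4: SEND seq=402 -> fresh
Step 5: SEND seq=1000 -> fresh

Answer: 3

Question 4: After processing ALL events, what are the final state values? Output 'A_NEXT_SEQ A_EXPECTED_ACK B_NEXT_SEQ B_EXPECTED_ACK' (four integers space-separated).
After event 0: A_seq=1000 A_ack=0 B_seq=11 B_ack=1000
After event 1: A_seq=1000 A_ack=0 B_seq=208 B_ack=1000
After event 2: A_seq=1000 A_ack=0 B_seq=402 B_ack=1000
After event 3: A_seq=1000 A_ack=402 B_seq=402 B_ack=1000
After event 4: A_seq=1000 A_ack=568 B_seq=568 B_ack=1000
After event 5: A_seq=1163 A_ack=568 B_seq=568 B_ack=1163

Answer: 1163 568 568 1163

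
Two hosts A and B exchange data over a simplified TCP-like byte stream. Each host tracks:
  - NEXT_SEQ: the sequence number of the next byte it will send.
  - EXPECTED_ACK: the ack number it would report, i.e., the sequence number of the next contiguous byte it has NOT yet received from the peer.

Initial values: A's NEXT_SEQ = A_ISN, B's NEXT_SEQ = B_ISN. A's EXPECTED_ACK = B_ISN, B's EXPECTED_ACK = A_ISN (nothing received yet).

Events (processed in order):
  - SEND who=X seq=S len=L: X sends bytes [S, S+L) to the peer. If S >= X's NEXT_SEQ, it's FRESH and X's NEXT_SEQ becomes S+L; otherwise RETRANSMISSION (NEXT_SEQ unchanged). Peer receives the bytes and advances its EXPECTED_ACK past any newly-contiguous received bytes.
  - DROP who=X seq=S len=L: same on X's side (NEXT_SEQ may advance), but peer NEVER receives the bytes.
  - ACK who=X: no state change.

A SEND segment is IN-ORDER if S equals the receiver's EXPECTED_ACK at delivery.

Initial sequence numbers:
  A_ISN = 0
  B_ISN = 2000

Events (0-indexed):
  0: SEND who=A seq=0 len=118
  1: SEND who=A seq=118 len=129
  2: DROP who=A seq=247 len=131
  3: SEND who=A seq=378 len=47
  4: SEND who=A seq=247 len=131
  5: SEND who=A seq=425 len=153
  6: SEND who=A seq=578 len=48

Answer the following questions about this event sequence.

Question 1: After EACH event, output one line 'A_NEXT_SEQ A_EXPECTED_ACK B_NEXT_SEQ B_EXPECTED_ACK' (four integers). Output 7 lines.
118 2000 2000 118
247 2000 2000 247
378 2000 2000 247
425 2000 2000 247
425 2000 2000 425
578 2000 2000 578
626 2000 2000 626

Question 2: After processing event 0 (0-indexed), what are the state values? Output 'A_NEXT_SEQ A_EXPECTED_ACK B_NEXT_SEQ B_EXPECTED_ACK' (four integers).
After event 0: A_seq=118 A_ack=2000 B_seq=2000 B_ack=118

118 2000 2000 118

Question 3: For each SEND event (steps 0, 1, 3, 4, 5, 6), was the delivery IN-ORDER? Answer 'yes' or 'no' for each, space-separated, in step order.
Answer: yes yes no yes yes yes

Derivation:
Step 0: SEND seq=0 -> in-order
Step 1: SEND seq=118 -> in-order
Step 3: SEND seq=378 -> out-of-order
Step 4: SEND seq=247 -> in-order
Step 5: SEND seq=425 -> in-order
Step 6: SEND seq=578 -> in-order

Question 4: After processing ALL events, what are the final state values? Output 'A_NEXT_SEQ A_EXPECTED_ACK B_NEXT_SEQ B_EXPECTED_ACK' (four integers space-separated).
After event 0: A_seq=118 A_ack=2000 B_seq=2000 B_ack=118
After event 1: A_seq=247 A_ack=2000 B_seq=2000 B_ack=247
After event 2: A_seq=378 A_ack=2000 B_seq=2000 B_ack=247
After event 3: A_seq=425 A_ack=2000 B_seq=2000 B_ack=247
After event 4: A_seq=425 A_ack=2000 B_seq=2000 B_ack=425
After event 5: A_seq=578 A_ack=2000 B_seq=2000 B_ack=578
After event 6: A_seq=626 A_ack=2000 B_seq=2000 B_ack=626

Answer: 626 2000 2000 626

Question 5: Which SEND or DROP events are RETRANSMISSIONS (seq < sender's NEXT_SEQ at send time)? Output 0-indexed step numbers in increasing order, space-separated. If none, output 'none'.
Answer: 4

Derivation:
Step 0: SEND seq=0 -> fresh
Step 1: SEND seq=118 -> fresh
Step 2: DROP seq=247 -> fresh
Step 3: SEND seq=378 -> fresh
Step 4: SEND seq=247 -> retransmit
Step 5: SEND seq=425 -> fresh
Step 6: SEND seq=578 -> fresh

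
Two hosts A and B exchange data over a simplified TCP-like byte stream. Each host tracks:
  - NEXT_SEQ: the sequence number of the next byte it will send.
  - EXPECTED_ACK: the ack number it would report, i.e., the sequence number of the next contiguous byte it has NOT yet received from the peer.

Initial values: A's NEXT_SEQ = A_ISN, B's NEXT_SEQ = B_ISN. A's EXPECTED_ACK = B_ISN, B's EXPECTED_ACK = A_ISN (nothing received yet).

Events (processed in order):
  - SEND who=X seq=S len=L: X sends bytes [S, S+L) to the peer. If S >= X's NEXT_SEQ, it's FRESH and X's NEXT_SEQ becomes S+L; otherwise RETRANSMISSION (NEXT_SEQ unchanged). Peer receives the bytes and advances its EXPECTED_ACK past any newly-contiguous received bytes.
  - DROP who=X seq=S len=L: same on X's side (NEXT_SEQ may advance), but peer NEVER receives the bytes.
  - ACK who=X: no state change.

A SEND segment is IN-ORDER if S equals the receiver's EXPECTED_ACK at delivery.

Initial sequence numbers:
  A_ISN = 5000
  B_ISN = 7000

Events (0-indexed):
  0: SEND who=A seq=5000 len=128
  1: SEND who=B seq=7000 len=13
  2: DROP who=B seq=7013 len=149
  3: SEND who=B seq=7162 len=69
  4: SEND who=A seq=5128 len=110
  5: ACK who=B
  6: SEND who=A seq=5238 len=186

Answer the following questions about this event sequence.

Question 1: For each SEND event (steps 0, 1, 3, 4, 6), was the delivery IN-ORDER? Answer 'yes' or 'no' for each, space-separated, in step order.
Answer: yes yes no yes yes

Derivation:
Step 0: SEND seq=5000 -> in-order
Step 1: SEND seq=7000 -> in-order
Step 3: SEND seq=7162 -> out-of-order
Step 4: SEND seq=5128 -> in-order
Step 6: SEND seq=5238 -> in-order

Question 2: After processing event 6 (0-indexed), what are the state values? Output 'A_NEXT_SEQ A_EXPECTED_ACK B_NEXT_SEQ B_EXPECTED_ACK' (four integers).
After event 0: A_seq=5128 A_ack=7000 B_seq=7000 B_ack=5128
After event 1: A_seq=5128 A_ack=7013 B_seq=7013 B_ack=5128
After event 2: A_seq=5128 A_ack=7013 B_seq=7162 B_ack=5128
After event 3: A_seq=5128 A_ack=7013 B_seq=7231 B_ack=5128
After event 4: A_seq=5238 A_ack=7013 B_seq=7231 B_ack=5238
After event 5: A_seq=5238 A_ack=7013 B_seq=7231 B_ack=5238
After event 6: A_seq=5424 A_ack=7013 B_seq=7231 B_ack=5424

5424 7013 7231 5424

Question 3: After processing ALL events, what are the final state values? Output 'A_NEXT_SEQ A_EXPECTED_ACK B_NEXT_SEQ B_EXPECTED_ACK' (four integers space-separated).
After event 0: A_seq=5128 A_ack=7000 B_seq=7000 B_ack=5128
After event 1: A_seq=5128 A_ack=7013 B_seq=7013 B_ack=5128
After event 2: A_seq=5128 A_ack=7013 B_seq=7162 B_ack=5128
After event 3: A_seq=5128 A_ack=7013 B_seq=7231 B_ack=5128
After event 4: A_seq=5238 A_ack=7013 B_seq=7231 B_ack=5238
After event 5: A_seq=5238 A_ack=7013 B_seq=7231 B_ack=5238
After event 6: A_seq=5424 A_ack=7013 B_seq=7231 B_ack=5424

Answer: 5424 7013 7231 5424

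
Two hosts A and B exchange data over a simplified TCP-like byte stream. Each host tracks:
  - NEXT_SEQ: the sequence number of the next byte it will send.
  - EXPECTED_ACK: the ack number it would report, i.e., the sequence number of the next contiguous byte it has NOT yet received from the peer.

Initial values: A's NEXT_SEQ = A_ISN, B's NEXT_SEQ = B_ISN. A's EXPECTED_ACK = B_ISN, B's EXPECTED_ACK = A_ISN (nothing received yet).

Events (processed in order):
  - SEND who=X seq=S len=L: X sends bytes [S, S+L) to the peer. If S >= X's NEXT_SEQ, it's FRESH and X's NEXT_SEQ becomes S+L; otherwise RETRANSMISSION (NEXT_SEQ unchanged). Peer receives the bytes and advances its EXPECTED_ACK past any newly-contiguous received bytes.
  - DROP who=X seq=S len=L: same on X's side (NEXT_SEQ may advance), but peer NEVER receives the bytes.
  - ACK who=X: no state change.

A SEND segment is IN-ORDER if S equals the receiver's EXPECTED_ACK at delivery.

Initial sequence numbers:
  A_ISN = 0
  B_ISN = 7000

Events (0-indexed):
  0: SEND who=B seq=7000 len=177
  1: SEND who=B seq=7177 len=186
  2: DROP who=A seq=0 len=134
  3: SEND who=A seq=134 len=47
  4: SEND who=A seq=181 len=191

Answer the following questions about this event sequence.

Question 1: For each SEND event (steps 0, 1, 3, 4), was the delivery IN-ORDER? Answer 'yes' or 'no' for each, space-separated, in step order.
Step 0: SEND seq=7000 -> in-order
Step 1: SEND seq=7177 -> in-order
Step 3: SEND seq=134 -> out-of-order
Step 4: SEND seq=181 -> out-of-order

Answer: yes yes no no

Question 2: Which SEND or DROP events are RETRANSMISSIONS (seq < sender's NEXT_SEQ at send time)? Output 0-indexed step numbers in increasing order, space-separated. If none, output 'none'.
Step 0: SEND seq=7000 -> fresh
Step 1: SEND seq=7177 -> fresh
Step 2: DROP seq=0 -> fresh
Step 3: SEND seq=134 -> fresh
Step 4: SEND seq=181 -> fresh

Answer: none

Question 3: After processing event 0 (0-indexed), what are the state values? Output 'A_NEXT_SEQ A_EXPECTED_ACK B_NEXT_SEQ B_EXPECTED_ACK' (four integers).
After event 0: A_seq=0 A_ack=7177 B_seq=7177 B_ack=0

0 7177 7177 0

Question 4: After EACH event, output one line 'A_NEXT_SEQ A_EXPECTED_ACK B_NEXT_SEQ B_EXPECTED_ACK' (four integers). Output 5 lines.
0 7177 7177 0
0 7363 7363 0
134 7363 7363 0
181 7363 7363 0
372 7363 7363 0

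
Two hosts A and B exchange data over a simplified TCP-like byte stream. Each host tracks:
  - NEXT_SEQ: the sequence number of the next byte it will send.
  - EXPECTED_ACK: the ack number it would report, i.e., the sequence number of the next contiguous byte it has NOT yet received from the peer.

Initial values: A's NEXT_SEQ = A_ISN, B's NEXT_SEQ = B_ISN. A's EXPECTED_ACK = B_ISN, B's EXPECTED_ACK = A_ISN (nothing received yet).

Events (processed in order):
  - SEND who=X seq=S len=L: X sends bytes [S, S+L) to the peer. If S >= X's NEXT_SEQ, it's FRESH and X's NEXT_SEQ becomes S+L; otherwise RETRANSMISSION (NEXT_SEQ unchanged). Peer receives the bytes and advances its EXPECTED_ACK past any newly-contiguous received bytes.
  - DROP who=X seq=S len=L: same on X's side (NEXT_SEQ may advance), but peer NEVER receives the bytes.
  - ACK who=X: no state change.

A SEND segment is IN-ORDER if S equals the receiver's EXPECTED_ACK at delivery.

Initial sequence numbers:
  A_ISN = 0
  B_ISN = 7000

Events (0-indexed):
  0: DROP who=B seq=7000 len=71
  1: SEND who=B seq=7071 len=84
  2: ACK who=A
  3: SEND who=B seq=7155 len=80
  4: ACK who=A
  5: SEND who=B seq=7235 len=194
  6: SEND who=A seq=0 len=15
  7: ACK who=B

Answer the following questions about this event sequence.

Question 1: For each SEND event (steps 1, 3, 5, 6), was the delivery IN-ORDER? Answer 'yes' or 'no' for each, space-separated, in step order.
Answer: no no no yes

Derivation:
Step 1: SEND seq=7071 -> out-of-order
Step 3: SEND seq=7155 -> out-of-order
Step 5: SEND seq=7235 -> out-of-order
Step 6: SEND seq=0 -> in-order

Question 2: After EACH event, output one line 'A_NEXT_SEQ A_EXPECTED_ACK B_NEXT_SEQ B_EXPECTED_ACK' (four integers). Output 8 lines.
0 7000 7071 0
0 7000 7155 0
0 7000 7155 0
0 7000 7235 0
0 7000 7235 0
0 7000 7429 0
15 7000 7429 15
15 7000 7429 15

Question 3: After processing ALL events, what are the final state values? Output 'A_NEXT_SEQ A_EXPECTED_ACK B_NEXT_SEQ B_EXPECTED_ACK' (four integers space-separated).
After event 0: A_seq=0 A_ack=7000 B_seq=7071 B_ack=0
After event 1: A_seq=0 A_ack=7000 B_seq=7155 B_ack=0
After event 2: A_seq=0 A_ack=7000 B_seq=7155 B_ack=0
After event 3: A_seq=0 A_ack=7000 B_seq=7235 B_ack=0
After event 4: A_seq=0 A_ack=7000 B_seq=7235 B_ack=0
After event 5: A_seq=0 A_ack=7000 B_seq=7429 B_ack=0
After event 6: A_seq=15 A_ack=7000 B_seq=7429 B_ack=15
After event 7: A_seq=15 A_ack=7000 B_seq=7429 B_ack=15

Answer: 15 7000 7429 15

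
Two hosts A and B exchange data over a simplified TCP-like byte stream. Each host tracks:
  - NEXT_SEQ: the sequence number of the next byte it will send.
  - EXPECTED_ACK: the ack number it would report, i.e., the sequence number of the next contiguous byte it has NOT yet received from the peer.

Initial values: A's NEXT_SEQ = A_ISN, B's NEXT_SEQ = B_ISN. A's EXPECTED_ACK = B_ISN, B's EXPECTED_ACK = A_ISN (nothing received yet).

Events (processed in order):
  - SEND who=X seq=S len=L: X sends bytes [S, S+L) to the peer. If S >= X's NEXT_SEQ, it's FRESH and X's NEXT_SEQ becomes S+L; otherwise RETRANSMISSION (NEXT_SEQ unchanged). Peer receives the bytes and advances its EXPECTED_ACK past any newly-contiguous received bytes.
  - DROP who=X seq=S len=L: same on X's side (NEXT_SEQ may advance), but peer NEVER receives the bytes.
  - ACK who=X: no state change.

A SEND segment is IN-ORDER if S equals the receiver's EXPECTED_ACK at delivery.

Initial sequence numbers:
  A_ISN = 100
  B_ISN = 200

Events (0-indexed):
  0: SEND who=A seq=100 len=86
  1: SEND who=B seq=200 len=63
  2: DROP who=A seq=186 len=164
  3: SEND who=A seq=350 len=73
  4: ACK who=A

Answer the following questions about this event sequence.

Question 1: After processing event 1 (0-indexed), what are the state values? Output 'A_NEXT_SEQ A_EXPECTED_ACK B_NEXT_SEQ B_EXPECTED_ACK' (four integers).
After event 0: A_seq=186 A_ack=200 B_seq=200 B_ack=186
After event 1: A_seq=186 A_ack=263 B_seq=263 B_ack=186

186 263 263 186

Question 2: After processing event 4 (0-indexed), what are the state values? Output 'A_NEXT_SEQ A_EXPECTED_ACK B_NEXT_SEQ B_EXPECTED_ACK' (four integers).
After event 0: A_seq=186 A_ack=200 B_seq=200 B_ack=186
After event 1: A_seq=186 A_ack=263 B_seq=263 B_ack=186
After event 2: A_seq=350 A_ack=263 B_seq=263 B_ack=186
After event 3: A_seq=423 A_ack=263 B_seq=263 B_ack=186
After event 4: A_seq=423 A_ack=263 B_seq=263 B_ack=186

423 263 263 186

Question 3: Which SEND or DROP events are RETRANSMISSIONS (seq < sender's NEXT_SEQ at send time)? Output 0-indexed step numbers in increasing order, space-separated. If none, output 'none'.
Answer: none

Derivation:
Step 0: SEND seq=100 -> fresh
Step 1: SEND seq=200 -> fresh
Step 2: DROP seq=186 -> fresh
Step 3: SEND seq=350 -> fresh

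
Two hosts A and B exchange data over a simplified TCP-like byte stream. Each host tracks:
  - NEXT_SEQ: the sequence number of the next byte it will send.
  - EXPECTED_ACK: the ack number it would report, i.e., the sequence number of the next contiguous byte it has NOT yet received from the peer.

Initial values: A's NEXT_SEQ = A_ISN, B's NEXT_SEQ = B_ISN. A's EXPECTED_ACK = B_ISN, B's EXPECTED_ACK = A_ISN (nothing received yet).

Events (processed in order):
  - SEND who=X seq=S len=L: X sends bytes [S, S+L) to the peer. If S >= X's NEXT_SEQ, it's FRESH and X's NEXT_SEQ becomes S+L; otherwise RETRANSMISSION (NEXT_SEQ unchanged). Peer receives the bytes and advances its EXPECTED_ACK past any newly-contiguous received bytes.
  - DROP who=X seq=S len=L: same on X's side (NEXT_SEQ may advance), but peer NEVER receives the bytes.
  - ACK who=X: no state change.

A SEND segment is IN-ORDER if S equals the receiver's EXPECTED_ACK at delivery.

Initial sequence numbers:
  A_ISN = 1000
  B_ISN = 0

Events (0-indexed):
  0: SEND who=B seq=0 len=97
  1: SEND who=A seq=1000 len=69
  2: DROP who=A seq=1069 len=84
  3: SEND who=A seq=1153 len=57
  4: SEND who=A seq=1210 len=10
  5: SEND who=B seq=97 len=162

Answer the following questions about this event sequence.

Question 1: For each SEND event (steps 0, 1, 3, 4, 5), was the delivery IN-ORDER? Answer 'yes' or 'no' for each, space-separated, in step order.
Step 0: SEND seq=0 -> in-order
Step 1: SEND seq=1000 -> in-order
Step 3: SEND seq=1153 -> out-of-order
Step 4: SEND seq=1210 -> out-of-order
Step 5: SEND seq=97 -> in-order

Answer: yes yes no no yes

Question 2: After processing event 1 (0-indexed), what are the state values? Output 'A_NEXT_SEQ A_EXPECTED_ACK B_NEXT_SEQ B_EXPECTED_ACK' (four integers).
After event 0: A_seq=1000 A_ack=97 B_seq=97 B_ack=1000
After event 1: A_seq=1069 A_ack=97 B_seq=97 B_ack=1069

1069 97 97 1069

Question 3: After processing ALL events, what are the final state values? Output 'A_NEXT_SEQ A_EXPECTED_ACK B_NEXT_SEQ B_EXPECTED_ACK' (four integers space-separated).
After event 0: A_seq=1000 A_ack=97 B_seq=97 B_ack=1000
After event 1: A_seq=1069 A_ack=97 B_seq=97 B_ack=1069
After event 2: A_seq=1153 A_ack=97 B_seq=97 B_ack=1069
After event 3: A_seq=1210 A_ack=97 B_seq=97 B_ack=1069
After event 4: A_seq=1220 A_ack=97 B_seq=97 B_ack=1069
After event 5: A_seq=1220 A_ack=259 B_seq=259 B_ack=1069

Answer: 1220 259 259 1069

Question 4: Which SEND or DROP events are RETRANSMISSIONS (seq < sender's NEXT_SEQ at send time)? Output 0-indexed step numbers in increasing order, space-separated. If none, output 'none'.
Step 0: SEND seq=0 -> fresh
Step 1: SEND seq=1000 -> fresh
Step 2: DROP seq=1069 -> fresh
Step 3: SEND seq=1153 -> fresh
Step 4: SEND seq=1210 -> fresh
Step 5: SEND seq=97 -> fresh

Answer: none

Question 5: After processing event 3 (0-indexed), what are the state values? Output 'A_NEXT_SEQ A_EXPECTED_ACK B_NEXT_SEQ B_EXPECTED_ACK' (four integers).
After event 0: A_seq=1000 A_ack=97 B_seq=97 B_ack=1000
After event 1: A_seq=1069 A_ack=97 B_seq=97 B_ack=1069
After event 2: A_seq=1153 A_ack=97 B_seq=97 B_ack=1069
After event 3: A_seq=1210 A_ack=97 B_seq=97 B_ack=1069

1210 97 97 1069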